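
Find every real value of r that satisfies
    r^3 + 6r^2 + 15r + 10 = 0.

r = -1

Possible rational roots are divisors of 10. Testing r = -1 gives 0, so (r + 1) is a factor.
Divide: r^3 + 6r^2 + 15r + 10 = (r + 1)(r^2 + 5r + 10).
The quadratic r^2 + 5r + 10 has discriminant -15 < 0, so no further real roots.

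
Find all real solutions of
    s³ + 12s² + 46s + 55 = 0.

Possible rational roots are divisors of 55. Testing s = -5 gives 0, so (s + 5) is a factor.
Divide: s³ + 12s² + 46s + 55 = (s + 5)(s² + 7s + 11).
Apply the quadratic formula to s² + 7s + 11 = 0: s = (-7 ± √5)/2, i.e. s ≈ -2.382 or s ≈ -4.618.

s = -5 or s = -4.618 or s = -2.382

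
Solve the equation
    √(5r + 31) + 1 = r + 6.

Isolate the radical: √(5r + 31) = r + 5.
Square both sides: 5r + 31 = (r + 5)².
Expand and rearrange: r² + 5r - 6 = 0.
Solving gives r = 1 or r = -6.
Check each candidate in the original equation:
  r = 1: √(36) = 6, while r + 5 = 6 — valid.
  r = -6: √(1) = 1, while r + 5 = -1 — extraneous.

r = 1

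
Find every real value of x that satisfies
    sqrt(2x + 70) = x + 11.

x = -3

Square both sides: 2x + 70 = (x + 11)^2.
Expand and rearrange: x^2 + 20x + 51 = 0.
Solving gives x = -3 or x = -17.
Check each candidate in the original equation:
  x = -3: sqrt(64) = 8, while x + 11 = 8 — valid.
  x = -17: sqrt(36) = 6, while x + 11 = -6 — extraneous.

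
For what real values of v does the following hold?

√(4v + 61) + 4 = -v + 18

Isolate the radical: √(4v + 61) = -v + 14.
Square both sides: 4v + 61 = (-v + 14)².
Expand and rearrange: v² - 32v + 135 = 0.
Solving gives v = 27 or v = 5.
Check each candidate in the original equation:
  v = 27: √(169) = 13, while -v + 14 = -13 — extraneous.
  v = 5: √(81) = 9, while -v + 14 = 9 — valid.

v = 5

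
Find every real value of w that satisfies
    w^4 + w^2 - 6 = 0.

w = -1.4142 or w = 1.4142

Let u = w^2. The equation becomes u^2 + u - 6 = 0.
Factor: (u + 3)(u - 2) = 0, so u = -3 or u = 2.
w^2 = -3 < 0 has no real solution.
w^2 = 2 gives w = +/-sqrt(2) ~= +/-1.4142.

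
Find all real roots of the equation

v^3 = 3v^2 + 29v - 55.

Rearrange: v^3 - 3v^2 - 29v + 55 = 0.
Possible rational roots are divisors of 55. Testing v = -5 gives 0, so (v + 5) is a factor.
Divide: v^3 - 3v^2 - 29v + 55 = (v + 5)(v^2 - 8v + 11).
Apply the quadratic formula to v^2 - 8v + 11 = 0: v = (8 +/- sqrt(20))/2, i.e. v ~= 6.2361 or v ~= 1.7639.

v = -5 or v = 1.7639 or v = 6.2361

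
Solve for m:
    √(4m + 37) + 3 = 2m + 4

m = 3

Isolate the radical: √(4m + 37) = 2m + 1.
Square both sides: 4m + 37 = (2m + 1)².
Expand and rearrange: 4m² - 36 = 0.
Solving gives m = 3 or m = -3.
Check each candidate in the original equation:
  m = 3: √(49) = 7, while 2m + 1 = 7 — valid.
  m = -3: √(25) = 5, while 2m + 1 = -5 — extraneous.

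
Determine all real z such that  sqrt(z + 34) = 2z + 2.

z = 2

Square both sides: z + 34 = (2z + 2)^2.
Expand and rearrange: 4z^2 + 7z - 30 = 0.
Solving gives z = 2 or z = -3.75.
Check each candidate in the original equation:
  z = 2: sqrt(36) = 6, while 2z + 2 = 6 — valid.
  z = -3.75: sqrt(30.25) = 5.5, while 2z + 2 = -5.5 — extraneous.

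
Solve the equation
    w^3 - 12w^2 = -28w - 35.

w = -0.8875 or w = 5 or w = 7.8875

Rearrange: w^3 - 12w^2 + 28w + 35 = 0.
Possible rational roots are divisors of 35. Testing w = 5 gives 0, so (w - 5) is a factor.
Divide: w^3 - 12w^2 + 28w + 35 = (w - 5)(w^2 - 7w - 7).
Apply the quadratic formula to w^2 - 7w - 7 = 0: w = (7 +/- sqrt(77))/2, i.e. w ~= 7.8875 or w ~= -0.8875.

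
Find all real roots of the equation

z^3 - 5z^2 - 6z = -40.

z = -2.7016 or z = 3.7016 or z = 4

Rearrange: z^3 - 5z^2 - 6z + 40 = 0.
Possible rational roots are divisors of 40. Testing z = 4 gives 0, so (z - 4) is a factor.
Divide: z^3 - 5z^2 - 6z + 40 = (z - 4)(z^2 - z - 10).
Apply the quadratic formula to z^2 - z - 10 = 0: z = (1 +/- sqrt(41))/2, i.e. z ~= 3.7016 or z ~= -2.7016.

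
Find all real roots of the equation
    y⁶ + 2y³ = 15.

Let u = y³. The equation becomes u² + 2u - 15 = 0.
Factor: (u + 5)(u - 3) = 0, so u = -5 or u = 3.
y³ = -5 gives y = -∛(5) ≈ -1.71.
y³ = 3 gives y = ∛(3) ≈ 1.4422.

y = -1.71 or y = 1.4422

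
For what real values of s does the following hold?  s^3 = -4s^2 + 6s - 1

s = -5.1926 or s = 0.1926 or s = 1

Rearrange: s^3 + 4s^2 - 6s + 1 = 0.
Possible rational roots are divisors of 1. Testing s = 1 gives 0, so (s - 1) is a factor.
Divide: s^3 + 4s^2 - 6s + 1 = (s - 1)(s^2 + 5s - 1).
Apply the quadratic formula to s^2 + 5s - 1 = 0: s = (-5 +/- sqrt(29))/2, i.e. s ~= 0.1926 or s ~= -5.1926.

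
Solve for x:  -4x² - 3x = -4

Rearrange to standard form: -4x² - 3x + 4 = 0.
Discriminant: (-3)² − 4·(-4)·4 = 73.
Quadratic formula: x = (3 ± √73) / (-8).
So x = -√(73)/8 - 3/8 ≈ -1.443 or x = -3/8 + √(73)/8 ≈ 0.693.

x = -1.443 or x = 0.693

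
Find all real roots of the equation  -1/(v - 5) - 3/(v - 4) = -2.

v = 4.634 or v = 6.366

Multiply both sides by (v - 5)(v - 4):
-(v - 4) - 3(v - 5) = -2(v - 5)(v - 4).
Expand and collect terms: -2v² + 22v - 59 = 0.
By the quadratic formula, v = (-22 ± √12) / -4, so v ≈ 4.634 or v ≈ 6.366.
Neither value makes a denominator zero (v ≠ 5, v ≠ 4), so both are valid.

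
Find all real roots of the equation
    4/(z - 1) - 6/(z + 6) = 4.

Multiply both sides by (z - 1)(z + 6):
4(z + 6) - 6(z - 1) = 4(z - 1)(z + 6).
Expand and collect terms: 4z^2 + 22z - 54 = 0.
By the quadratic formula, z = (-22 +/- sqrt(1348)) / 8, so z ~= 1.8394 or z ~= -7.3394.
Neither value makes a denominator zero (z != 1, z != -6), so both are valid.

z = -7.3394 or z = 1.8394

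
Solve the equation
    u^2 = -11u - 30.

u = -6 or u = -5

Bring every term to one side: u^2 + 11u + 30 = 0.
Factor: (u + 6)(u + 5) = 0.
So u = -6 or u = -5.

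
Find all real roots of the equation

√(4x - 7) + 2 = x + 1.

Isolate the radical: √(4x - 7) = x - 1.
Square both sides: 4x - 7 = (x - 1)².
Expand and rearrange: x² - 6x + 8 = 0.
Solving gives x = 4 or x = 2.
Check each candidate in the original equation:
  x = 4: √(9) = 3, while x - 1 = 3 — valid.
  x = 2: √(1) = 1, while x - 1 = 1 — valid.

x = 2 or x = 4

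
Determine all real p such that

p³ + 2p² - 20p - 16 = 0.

p = -5.2361 or p = -0.7639 or p = 4

Possible rational roots are divisors of -16. Testing p = 4 gives 0, so (p - 4) is a factor.
Divide: p³ + 2p² - 20p - 16 = (p - 4)(p² + 6p + 4).
Apply the quadratic formula to p² + 6p + 4 = 0: p = (-6 ± √20)/2, i.e. p ≈ -0.7639 or p ≈ -5.2361.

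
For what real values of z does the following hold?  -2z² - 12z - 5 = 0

Discriminant: (-12)² − 4·(-2)·(-5) = 104.
Quadratic formula: z = (12 ± √104) / (-4).
So z = -3 - √(26)/2 ≈ -5.5495 or z = -3 + √(26)/2 ≈ -0.4505.

z = -5.5495 or z = -0.4505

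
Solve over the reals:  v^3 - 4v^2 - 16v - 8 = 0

v = -2 or v = -0.6056 or v = 6.6056

Possible rational roots are divisors of -8. Testing v = -2 gives 0, so (v + 2) is a factor.
Divide: v^3 - 4v^2 - 16v - 8 = (v + 2)(v^2 - 6v - 4).
Apply the quadratic formula to v^2 - 6v - 4 = 0: v = (6 +/- sqrt(52))/2, i.e. v ~= 6.6056 or v ~= -0.6056.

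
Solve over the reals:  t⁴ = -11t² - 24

Let u = t². The equation becomes u² + 11u + 24 = 0.
Factor: (u + 3)(u + 8) = 0, so u = -3 or u = -8.
t² = -3 < 0 has no real solution.
t² = -8 < 0 has no real solution.

No real solutions.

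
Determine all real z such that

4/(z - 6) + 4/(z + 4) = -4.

Multiply both sides by (z - 6)(z + 4):
4(z + 4) + 4(z - 6) = -4(z - 6)(z + 4).
Expand and collect terms: -4z² + 104 = 0.
By the quadratic formula, z = (0 ± √1664) / -8, so z ≈ -5.099 or z ≈ 5.099.
Neither value makes a denominator zero (z ≠ 6, z ≠ -4), so both are valid.

z = -5.099 or z = 5.099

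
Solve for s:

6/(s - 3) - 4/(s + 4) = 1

Multiply both sides by (s - 3)(s + 4):
6(s + 4) - 4(s - 3) = (s - 3)(s + 4).
Expand and collect terms: s^2 - s - 48 = 0.
By the quadratic formula, s = (1 +/- sqrt(193)) / 2, so s ~= 7.4462 or s ~= -6.4462.
Neither value makes a denominator zero (s != 3, s != -4), so both are valid.

s = -6.4462 or s = 7.4462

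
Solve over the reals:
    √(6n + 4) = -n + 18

Square both sides: 6n + 4 = (-n + 18)².
Expand and rearrange: n² - 42n + 320 = 0.
Solving gives n = 32 or n = 10.
Check each candidate in the original equation:
  n = 32: √(196) = 14, while -n + 18 = -14 — extraneous.
  n = 10: √(64) = 8, while -n + 18 = 8 — valid.

n = 10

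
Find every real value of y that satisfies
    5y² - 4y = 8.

Rearrange to standard form: 5y² - 4y - 8 = 0.
Discriminant: (-4)² − 4·5·(-8) = 176.
Quadratic formula: y = (4 ± √176) / 10.
So y = 2/5 + 2·√(11)/5 ≈ 1.7266 or y = 2/5 - 2·√(11)/5 ≈ -0.9266.

y = -0.9266 or y = 1.7266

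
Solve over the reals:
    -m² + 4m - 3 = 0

Factor: -1(m - 1)(m - 3) = 0.
So m = 1 or m = 3.

m = 1 or m = 3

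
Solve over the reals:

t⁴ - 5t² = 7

Let u = t². The equation becomes u² - 5u - 7 = 0.
By the quadratic formula, u = 5/2 + √(53)/2 or u = 5/2 - √(53)/2.
t² = 5/2 + √(53)/2 gives t = ±√(5/2 + √(53)/2) ≈ ±2.4779.
t² = 5/2 - √(53)/2 < 0 has no real solution.

t = -2.4779 or t = 2.4779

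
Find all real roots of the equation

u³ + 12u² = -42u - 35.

Rearrange: u³ + 12u² + 42u + 35 = 0.
Possible rational roots are divisors of 35. Testing u = -5 gives 0, so (u + 5) is a factor.
Divide: u³ + 12u² + 42u + 35 = (u + 5)(u² + 7u + 7).
Apply the quadratic formula to u² + 7u + 7 = 0: u = (-7 ± √21)/2, i.e. u ≈ -1.2087 or u ≈ -5.7913.

u = -5.7913 or u = -5 or u = -1.2087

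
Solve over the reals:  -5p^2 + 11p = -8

Rearrange to standard form: -5p^2 + 11p + 8 = 0.
Discriminant: (11)^2 - 4*(-5)*8 = 281.
Quadratic formula: p = (-11 +/- sqrt(281)) / (-10).
So p = 11/10 - sqrt(281)/10 ~= -0.5763 or p = 11/10 + sqrt(281)/10 ~= 2.7763.

p = -0.5763 or p = 2.7763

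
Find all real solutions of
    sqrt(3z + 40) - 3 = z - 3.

Isolate the radical: sqrt(3z + 40) = z.
Square both sides: 3z + 40 = (z)^2.
Expand and rearrange: z^2 - 3z - 40 = 0.
Solving gives z = 8 or z = -5.
Check each candidate in the original equation:
  z = 8: sqrt(64) = 8, while z = 8 — valid.
  z = -5: sqrt(25) = 5, while z = -5 — extraneous.

z = 8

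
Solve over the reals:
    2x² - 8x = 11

x = -1.0822 or x = 5.0822

Rearrange to standard form: 2x² - 8x - 11 = 0.
Discriminant: (-8)² − 4·2·(-11) = 152.
Quadratic formula: x = (8 ± √152) / 4.
So x = 2 + √(38)/2 ≈ 5.0822 or x = 2 - √(38)/2 ≈ -1.0822.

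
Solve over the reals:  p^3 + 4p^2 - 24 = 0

p = 2

Possible rational roots are divisors of -24. Testing p = 2 gives 0, so (p - 2) is a factor.
Divide: p^3 + 4p^2 - 24 = (p - 2)(p^2 + 6p + 12).
The quadratic p^2 + 6p + 12 has discriminant -12 < 0, so no further real roots.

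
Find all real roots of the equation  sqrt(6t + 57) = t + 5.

Square both sides: 6t + 57 = (t + 5)^2.
Expand and rearrange: t^2 + 4t - 32 = 0.
Solving gives t = 4 or t = -8.
Check each candidate in the original equation:
  t = 4: sqrt(81) = 9, while t + 5 = 9 — valid.
  t = -8: sqrt(9) = 3, while t + 5 = -3 — extraneous.

t = 4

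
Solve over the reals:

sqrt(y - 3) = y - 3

Square both sides: y - 3 = (y - 3)^2.
Expand and rearrange: y^2 - 7y + 12 = 0.
Solving gives y = 4 or y = 3.
Check each candidate in the original equation:
  y = 4: sqrt(1) = 1, while y - 3 = 1 — valid.
  y = 3: sqrt(0) = 0, while y - 3 = 0 — valid.

y = 3 or y = 4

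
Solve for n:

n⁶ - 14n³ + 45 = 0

n = 1.71 or n = 2.0801

Let u = n³. The equation becomes u² - 14u + 45 = 0.
Factor: (u - 9)(u - 5) = 0, so u = 9 or u = 5.
n³ = 9 gives n = ∛(9) ≈ 2.0801.
n³ = 5 gives n = ∛(5) ≈ 1.71.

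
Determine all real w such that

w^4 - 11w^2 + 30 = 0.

w = -2.4495 or w = -2.2361 or w = 2.2361 or w = 2.4495

Let u = w^2. The equation becomes u^2 - 11u + 30 = 0.
Factor: (u - 5)(u - 6) = 0, so u = 5 or u = 6.
w^2 = 5 gives w = +/-sqrt(5) ~= +/-2.2361.
w^2 = 6 gives w = +/-sqrt(6) ~= +/-2.4495.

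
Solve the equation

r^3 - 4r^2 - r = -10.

Rearrange: r^3 - 4r^2 - r + 10 = 0.
Possible rational roots are divisors of 10. Testing r = 2 gives 0, so (r - 2) is a factor.
Divide: r^3 - 4r^2 - r + 10 = (r - 2)(r^2 - 2r - 5).
Apply the quadratic formula to r^2 - 2r - 5 = 0: r = (2 +/- sqrt(24))/2, i.e. r ~= 3.4495 or r ~= -1.4495.

r = -1.4495 or r = 2 or r = 3.4495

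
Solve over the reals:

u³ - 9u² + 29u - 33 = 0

Possible rational roots are divisors of -33. Testing u = 3 gives 0, so (u - 3) is a factor.
Divide: u³ - 9u² + 29u - 33 = (u - 3)(u² - 6u + 11).
The quadratic u² - 6u + 11 has discriminant -8 < 0, so no further real roots.

u = 3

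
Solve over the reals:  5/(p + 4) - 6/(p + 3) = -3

p = -4.7863 or p = -1.8804

Multiply both sides by (p + 4)(p + 3):
5(p + 3) - 6(p + 4) = -3(p + 4)(p + 3).
Expand and collect terms: -3p^2 - 20p - 27 = 0.
By the quadratic formula, p = (20 +/- sqrt(76)) / -6, so p ~= -4.7863 or p ~= -1.8804.
Neither value makes a denominator zero (p != -4, p != -3), so both are valid.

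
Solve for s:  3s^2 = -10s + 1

Rearrange to standard form: 3s^2 + 10s - 1 = 0.
Discriminant: (10)^2 - 4*3*(-1) = 112.
Quadratic formula: s = (-10 +/- sqrt(112)) / 6.
So s = -5/3 + 2*sqrt(7)/3 ~= 0.0972 or s = -2*sqrt(7)/3 - 5/3 ~= -3.4305.

s = -3.4305 or s = 0.0972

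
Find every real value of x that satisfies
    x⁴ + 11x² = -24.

Let u = x². The equation becomes u² + 11u + 24 = 0.
Factor: (u + 8)(u + 3) = 0, so u = -8 or u = -3.
x² = -8 < 0 has no real solution.
x² = -3 < 0 has no real solution.

No real solutions.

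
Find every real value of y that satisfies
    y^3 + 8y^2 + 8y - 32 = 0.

y = -5.4641 or y = -4 or y = 1.4641

Possible rational roots are divisors of -32. Testing y = -4 gives 0, so (y + 4) is a factor.
Divide: y^3 + 8y^2 + 8y - 32 = (y + 4)(y^2 + 4y - 8).
Apply the quadratic formula to y^2 + 4y - 8 = 0: y = (-4 +/- sqrt(48))/2, i.e. y ~= 1.4641 or y ~= -5.4641.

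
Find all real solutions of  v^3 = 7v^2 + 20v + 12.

Rearrange: v^3 - 7v^2 - 20v - 12 = 0.
Possible rational roots are divisors of -12. Testing v = -1 gives 0, so (v + 1) is a factor.
Divide: v^3 - 7v^2 - 20v - 12 = (v + 1)(v^2 - 8v - 12).
Apply the quadratic formula to v^2 - 8v - 12 = 0: v = (8 +/- sqrt(112))/2, i.e. v ~= 9.2915 or v ~= -1.2915.

v = -1.2915 or v = -1 or v = 9.2915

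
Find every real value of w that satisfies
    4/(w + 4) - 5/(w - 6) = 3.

Multiply both sides by (w + 4)(w - 6):
4(w - 6) - 5(w + 4) = 3(w + 4)(w - 6).
Expand and collect terms: 3w² - 5w - 28 = 0.
Factor or apply the quadratic formula: w = 4 or w = -2.3333.
Neither value makes a denominator zero (w ≠ -4, w ≠ 6), so both are valid.

w = -2.3333 or w = 4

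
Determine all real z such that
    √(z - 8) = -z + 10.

Square both sides: z - 8 = (-z + 10)².
Expand and rearrange: z² - 21z + 108 = 0.
Solving gives z = 12 or z = 9.
Check each candidate in the original equation:
  z = 12: √(4) = 2, while -z + 10 = -2 — extraneous.
  z = 9: √(1) = 1, while -z + 10 = 1 — valid.

z = 9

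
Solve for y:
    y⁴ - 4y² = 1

Let u = y². The equation becomes u² - 4u - 1 = 0.
By the quadratic formula, u = 2 + √(5) or u = 2 - √(5).
y² = 2 + √(5) gives y = ±√(2 + √(5)) ≈ ±2.0582.
y² = 2 - √(5) < 0 has no real solution.

y = -2.0582 or y = 2.0582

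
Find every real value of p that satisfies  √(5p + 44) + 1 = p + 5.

Isolate the radical: √(5p + 44) = p + 4.
Square both sides: 5p + 44 = (p + 4)².
Expand and rearrange: p² + 3p - 28 = 0.
Solving gives p = 4 or p = -7.
Check each candidate in the original equation:
  p = 4: √(64) = 8, while p + 4 = 8 — valid.
  p = -7: √(9) = 3, while p + 4 = -3 — extraneous.

p = 4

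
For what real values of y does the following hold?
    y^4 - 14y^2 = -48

y = -2.8284 or y = -2.4495 or y = 2.4495 or y = 2.8284

Let u = y^2. The equation becomes u^2 - 14u + 48 = 0.
Factor: (u - 8)(u - 6) = 0, so u = 8 or u = 6.
y^2 = 8 gives y = +/-2*sqrt(2) ~= +/-2.8284.
y^2 = 6 gives y = +/-sqrt(6) ~= +/-2.4495.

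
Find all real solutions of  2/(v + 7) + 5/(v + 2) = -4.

v = -7.6423 or v = -3.1077

Multiply both sides by (v + 7)(v + 2):
2(v + 2) + 5(v + 7) = -4(v + 7)(v + 2).
Expand and collect terms: -4v^2 - 43v - 95 = 0.
By the quadratic formula, v = (43 +/- sqrt(329)) / -8, so v ~= -7.6423 or v ~= -3.1077.
Neither value makes a denominator zero (v != -7, v != -2), so both are valid.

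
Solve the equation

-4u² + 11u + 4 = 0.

u = -0.3252 or u = 3.0752

Discriminant: (11)² − 4·(-4)·4 = 185.
Quadratic formula: u = (-11 ± √185) / (-8).
So u = 11/8 - √(185)/8 ≈ -0.3252 or u = 11/8 + √(185)/8 ≈ 3.0752.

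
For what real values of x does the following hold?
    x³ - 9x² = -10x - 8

Rearrange: x³ - 9x² + 10x + 8 = 0.
Possible rational roots are divisors of 8. Testing x = 2 gives 0, so (x - 2) is a factor.
Divide: x³ - 9x² + 10x + 8 = (x - 2)(x² - 7x - 4).
Apply the quadratic formula to x² - 7x - 4 = 0: x = (7 ± √65)/2, i.e. x ≈ 7.5311 or x ≈ -0.5311.

x = -0.5311 or x = 2 or x = 7.5311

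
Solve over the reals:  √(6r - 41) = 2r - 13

Square both sides: 6r - 41 = (2r - 13)².
Expand and rearrange: 4r² - 58r + 210 = 0.
Solving gives r = 7.5 or r = 7.
Check each candidate in the original equation:
  r = 7.5: √(4) = 2, while 2r - 13 = 2 — valid.
  r = 7: √(1) = 1, while 2r - 13 = 1 — valid.

r = 7 or r = 7.5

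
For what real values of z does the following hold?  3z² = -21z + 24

Bring every term to one side: 3z² + 21z - 24 = 0.
Factor: 3(z - 1)(z + 8) = 0.
So z = 1 or z = -8.

z = -8 or z = 1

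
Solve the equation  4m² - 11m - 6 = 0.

Discriminant: (-11)² − 4·4·(-6) = 217.
Quadratic formula: m = (11 ± √217) / 8.
So m = 11/8 + √(217)/8 ≈ 3.2164 or m = 11/8 - √(217)/8 ≈ -0.4664.

m = -0.4664 or m = 3.2164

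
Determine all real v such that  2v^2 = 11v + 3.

Rearrange to standard form: 2v^2 - 11v - 3 = 0.
Discriminant: (-11)^2 - 4*2*(-3) = 145.
Quadratic formula: v = (11 +/- sqrt(145)) / 4.
So v = 11/4 + sqrt(145)/4 ~= 5.7604 or v = 11/4 - sqrt(145)/4 ~= -0.2604.

v = -0.2604 or v = 5.7604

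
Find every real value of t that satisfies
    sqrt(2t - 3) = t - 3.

t = 6

Square both sides: 2t - 3 = (t - 3)^2.
Expand and rearrange: t^2 - 8t + 12 = 0.
Solving gives t = 6 or t = 2.
Check each candidate in the original equation:
  t = 6: sqrt(9) = 3, while t - 3 = 3 — valid.
  t = 2: sqrt(1) = 1, while t - 3 = -1 — extraneous.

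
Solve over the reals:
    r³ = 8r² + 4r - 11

Rearrange: r³ - 8r² - 4r + 11 = 0.
Possible rational roots are divisors of 11. Testing r = 1 gives 0, so (r - 1) is a factor.
Divide: r³ - 8r² - 4r + 11 = (r - 1)(r² - 7r - 11).
Apply the quadratic formula to r² - 7r - 11 = 0: r = (7 ± √93)/2, i.e. r ≈ 8.3218 or r ≈ -1.3218.

r = -1.3218 or r = 1 or r = 8.3218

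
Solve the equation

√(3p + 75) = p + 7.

Square both sides: 3p + 75 = (p + 7)².
Expand and rearrange: p² + 11p - 26 = 0.
Solving gives p = 2 or p = -13.
Check each candidate in the original equation:
  p = 2: √(81) = 9, while p + 7 = 9 — valid.
  p = -13: √(36) = 6, while p + 7 = -6 — extraneous.

p = 2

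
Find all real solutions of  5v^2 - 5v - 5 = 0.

v = -0.618 or v = 1.618

Discriminant: (-5)^2 - 4*5*(-5) = 125.
Quadratic formula: v = (5 +/- sqrt(125)) / 10.
So v = 1/2 + sqrt(5)/2 ~= 1.618 or v = 1/2 - sqrt(5)/2 ~= -0.618.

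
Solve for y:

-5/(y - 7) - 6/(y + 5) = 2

y = -8.5737 or y = 5.0737

Multiply both sides by (y - 7)(y + 5):
-5(y + 5) - 6(y - 7) = 2(y - 7)(y + 5).
Expand and collect terms: 2y² + 7y - 87 = 0.
By the quadratic formula, y = (-7 ± √745) / 4, so y ≈ 5.0737 or y ≈ -8.5737.
Neither value makes a denominator zero (y ≠ 7, y ≠ -5), so both are valid.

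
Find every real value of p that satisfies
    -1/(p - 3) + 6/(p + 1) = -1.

p = -6.4244 or p = 3.4244

Multiply both sides by (p - 3)(p + 1):
-(p + 1) + 6(p - 3) = -(p - 3)(p + 1).
Expand and collect terms: -p^2 - 3p + 22 = 0.
By the quadratic formula, p = (3 +/- sqrt(97)) / -2, so p ~= -6.4244 or p ~= 3.4244.
Neither value makes a denominator zero (p != 3, p != -1), so both are valid.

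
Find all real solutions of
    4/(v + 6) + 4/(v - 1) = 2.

v = -4.5311 or v = 3.5311

Multiply both sides by (v + 6)(v - 1):
4(v - 1) + 4(v + 6) = 2(v + 6)(v - 1).
Expand and collect terms: 2v² + 2v - 32 = 0.
By the quadratic formula, v = (-2 ± √260) / 4, so v ≈ 3.5311 or v ≈ -4.5311.
Neither value makes a denominator zero (v ≠ -6, v ≠ 1), so both are valid.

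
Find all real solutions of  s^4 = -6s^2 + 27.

Let u = s^2. The equation becomes u^2 + 6u - 27 = 0.
Factor: (u + 9)(u - 3) = 0, so u = -9 or u = 3.
s^2 = -9 < 0 has no real solution.
s^2 = 3 gives s = +/-sqrt(3) ~= +/-1.7321.

s = -1.7321 or s = 1.7321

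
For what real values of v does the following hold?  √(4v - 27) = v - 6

Square both sides: 4v - 27 = (v - 6)².
Expand and rearrange: v² - 16v + 63 = 0.
Solving gives v = 9 or v = 7.
Check each candidate in the original equation:
  v = 9: √(9) = 3, while v - 6 = 3 — valid.
  v = 7: √(1) = 1, while v - 6 = 1 — valid.

v = 7 or v = 9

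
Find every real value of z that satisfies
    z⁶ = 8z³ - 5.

Let u = z³. The equation becomes u² - 8u + 5 = 0.
By the quadratic formula, u = √(11) + 4 or u = 4 - √(11).
z³ = √(11) + 4 gives z = ∛(√(11) + 4) ≈ 1.9413.
z³ = 4 - √(11) gives z = ∛(4 - √(11)) ≈ 0.8808.

z = 0.8808 or z = 1.9413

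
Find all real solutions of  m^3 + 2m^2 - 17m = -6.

m = -5.3723 or m = 0.3723 or m = 3

Rearrange: m^3 + 2m^2 - 17m + 6 = 0.
Possible rational roots are divisors of 6. Testing m = 3 gives 0, so (m - 3) is a factor.
Divide: m^3 + 2m^2 - 17m + 6 = (m - 3)(m^2 + 5m - 2).
Apply the quadratic formula to m^2 + 5m - 2 = 0: m = (-5 +/- sqrt(33))/2, i.e. m ~= 0.3723 or m ~= -5.3723.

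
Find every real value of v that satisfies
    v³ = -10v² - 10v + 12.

Rearrange: v³ + 10v² + 10v - 12 = 0.
Possible rational roots are divisors of -12. Testing v = -2 gives 0, so (v + 2) is a factor.
Divide: v³ + 10v² + 10v - 12 = (v + 2)(v² + 8v - 6).
Apply the quadratic formula to v² + 8v - 6 = 0: v = (-8 ± √88)/2, i.e. v ≈ 0.6904 or v ≈ -8.6904.

v = -8.6904 or v = -2 or v = 0.6904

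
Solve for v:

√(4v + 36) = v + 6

v = 0

Square both sides: 4v + 36 = (v + 6)².
Expand and rearrange: v² + 8v = 0.
Solving gives v = 0 or v = -8.
Check each candidate in the original equation:
  v = 0: √(36) = 6, while v + 6 = 6 — valid.
  v = -8: √(4) = 2, while v + 6 = -2 — extraneous.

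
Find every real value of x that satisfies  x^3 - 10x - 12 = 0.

Possible rational roots are divisors of -12. Testing x = -2 gives 0, so (x + 2) is a factor.
Divide: x^3 - 10x - 12 = (x + 2)(x^2 - 2x - 6).
Apply the quadratic formula to x^2 - 2x - 6 = 0: x = (2 +/- sqrt(28))/2, i.e. x ~= 3.6458 or x ~= -1.6458.

x = -2 or x = -1.6458 or x = 3.6458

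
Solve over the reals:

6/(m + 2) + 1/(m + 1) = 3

Multiply both sides by (m + 2)(m + 1):
6(m + 1) + (m + 2) = 3(m + 2)(m + 1).
Expand and collect terms: 3m^2 + 2m - 2 = 0.
By the quadratic formula, m = (-2 +/- sqrt(28)) / 6, so m ~= 0.5486 or m ~= -1.2153.
Neither value makes a denominator zero (m != -2, m != -1), so both are valid.

m = -1.2153 or m = 0.5486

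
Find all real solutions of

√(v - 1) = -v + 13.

Square both sides: v - 1 = (-v + 13)².
Expand and rearrange: v² - 27v + 170 = 0.
Solving gives v = 17 or v = 10.
Check each candidate in the original equation:
  v = 17: √(16) = 4, while -v + 13 = -4 — extraneous.
  v = 10: √(9) = 3, while -v + 13 = 3 — valid.

v = 10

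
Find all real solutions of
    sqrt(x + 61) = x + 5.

Square both sides: x + 61 = (x + 5)^2.
Expand and rearrange: x^2 + 9x - 36 = 0.
Solving gives x = 3 or x = -12.
Check each candidate in the original equation:
  x = 3: sqrt(64) = 8, while x + 5 = 8 — valid.
  x = -12: sqrt(49) = 7, while x + 5 = -7 — extraneous.

x = 3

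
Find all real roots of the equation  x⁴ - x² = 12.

x = -2 or x = 2

Let u = x². The equation becomes u² - u - 12 = 0.
Factor: (u - 4)(u + 3) = 0, so u = 4 or u = -3.
x² = 4 gives x = ±2.
x² = -3 < 0 has no real solution.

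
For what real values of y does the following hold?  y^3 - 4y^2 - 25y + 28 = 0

Possible rational roots are divisors of 28. Testing y = -4 gives 0, so (y + 4) is a factor.
Divide: y^3 - 4y^2 - 25y + 28 = (y + 4)(y^2 - 8y + 7).
Factor the quadratic: y = 7 or y = 1.

y = -4 or y = 1 or y = 7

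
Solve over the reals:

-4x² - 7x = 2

Rearrange to standard form: -4x² - 7x - 2 = 0.
Discriminant: (-7)² − 4·(-4)·(-2) = 17.
Quadratic formula: x = (7 ± √17) / (-8).
So x = -7/8 - √(17)/8 ≈ -1.3904 or x = -7/8 + √(17)/8 ≈ -0.3596.

x = -1.3904 or x = -0.3596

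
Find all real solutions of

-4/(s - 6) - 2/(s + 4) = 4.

Multiply both sides by (s - 6)(s + 4):
-4(s + 4) - 2(s - 6) = 4(s - 6)(s + 4).
Expand and collect terms: 4s² - 2s - 92 = 0.
By the quadratic formula, s = (2 ± √1476) / 8, so s ≈ 5.0523 or s ≈ -4.5523.
Neither value makes a denominator zero (s ≠ 6, s ≠ -4), so both are valid.

s = -4.5523 or s = 5.0523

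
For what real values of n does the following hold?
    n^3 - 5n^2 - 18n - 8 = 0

n = -2 or n = -0.5311 or n = 7.5311

Possible rational roots are divisors of -8. Testing n = -2 gives 0, so (n + 2) is a factor.
Divide: n^3 - 5n^2 - 18n - 8 = (n + 2)(n^2 - 7n - 4).
Apply the quadratic formula to n^2 - 7n - 4 = 0: n = (7 +/- sqrt(65))/2, i.e. n ~= 7.5311 or n ~= -0.5311.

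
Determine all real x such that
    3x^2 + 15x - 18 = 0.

x = -6 or x = 1

Factor: 3(x - 1)(x + 6) = 0.
So x = 1 or x = -6.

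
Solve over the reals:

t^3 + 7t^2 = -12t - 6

t = -4.7321 or t = -1.2679 or t = -1

Rearrange: t^3 + 7t^2 + 12t + 6 = 0.
Possible rational roots are divisors of 6. Testing t = -1 gives 0, so (t + 1) is a factor.
Divide: t^3 + 7t^2 + 12t + 6 = (t + 1)(t^2 + 6t + 6).
Apply the quadratic formula to t^2 + 6t + 6 = 0: t = (-6 +/- sqrt(12))/2, i.e. t ~= -1.2679 or t ~= -4.7321.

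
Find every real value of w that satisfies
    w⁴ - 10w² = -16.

Let u = w². The equation becomes u² - 10u + 16 = 0.
Factor: (u - 8)(u - 2) = 0, so u = 8 or u = 2.
w² = 8 gives w = ±2·√(2) ≈ ±2.8284.
w² = 2 gives w = ±√(2) ≈ ±1.4142.

w = -2.8284 or w = -1.4142 or w = 1.4142 or w = 2.8284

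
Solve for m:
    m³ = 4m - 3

m = -2.3028 or m = 1 or m = 1.3028

Rearrange: m³ - 4m + 3 = 0.
Possible rational roots are divisors of 3. Testing m = 1 gives 0, so (m - 1) is a factor.
Divide: m³ - 4m + 3 = (m - 1)(m² + m - 3).
Apply the quadratic formula to m² + m - 3 = 0: m = (-1 ± √13)/2, i.e. m ≈ 1.3028 or m ≈ -2.3028.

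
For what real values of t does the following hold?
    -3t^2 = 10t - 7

t = -3.9274 or t = 0.5941

Rearrange to standard form: -3t^2 - 10t + 7 = 0.
Discriminant: (-10)^2 - 4*(-3)*7 = 184.
Quadratic formula: t = (10 +/- sqrt(184)) / (-6).
So t = -sqrt(46)/3 - 5/3 ~= -3.9274 or t = -5/3 + sqrt(46)/3 ~= 0.5941.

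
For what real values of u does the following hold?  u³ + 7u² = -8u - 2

u = -5.6458 or u = -1 or u = -0.3542

Rearrange: u³ + 7u² + 8u + 2 = 0.
Possible rational roots are divisors of 2. Testing u = -1 gives 0, so (u + 1) is a factor.
Divide: u³ + 7u² + 8u + 2 = (u + 1)(u² + 6u + 2).
Apply the quadratic formula to u² + 6u + 2 = 0: u = (-6 ± √28)/2, i.e. u ≈ -0.3542 or u ≈ -5.6458.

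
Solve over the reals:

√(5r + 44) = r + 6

r = 1

Square both sides: 5r + 44 = (r + 6)².
Expand and rearrange: r² + 7r - 8 = 0.
Solving gives r = 1 or r = -8.
Check each candidate in the original equation:
  r = 1: √(49) = 7, while r + 6 = 7 — valid.
  r = -8: √(4) = 2, while r + 6 = -2 — extraneous.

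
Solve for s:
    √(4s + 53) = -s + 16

Square both sides: 4s + 53 = (-s + 16)².
Expand and rearrange: s² - 36s + 203 = 0.
Solving gives s = 29 or s = 7.
Check each candidate in the original equation:
  s = 29: √(169) = 13, while -s + 16 = -13 — extraneous.
  s = 7: √(81) = 9, while -s + 16 = 9 — valid.

s = 7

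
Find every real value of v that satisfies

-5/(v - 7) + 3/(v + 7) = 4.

v = -6.1714 or v = 5.6714

Multiply both sides by (v - 7)(v + 7):
-5(v + 7) + 3(v - 7) = 4(v - 7)(v + 7).
Expand and collect terms: 4v² + 2v - 140 = 0.
By the quadratic formula, v = (-2 ± √2244) / 8, so v ≈ 5.6714 or v ≈ -6.1714.
Neither value makes a denominator zero (v ≠ 7, v ≠ -7), so both are valid.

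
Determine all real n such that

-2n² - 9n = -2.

n = -4.7122 or n = 0.2122

Rearrange to standard form: -2n² - 9n + 2 = 0.
Discriminant: (-9)² − 4·(-2)·2 = 97.
Quadratic formula: n = (9 ± √97) / (-4).
So n = -√(97)/4 - 9/4 ≈ -4.7122 or n = -9/4 + √(97)/4 ≈ 0.2122.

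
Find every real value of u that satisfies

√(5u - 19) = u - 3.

Square both sides: 5u - 19 = (u - 3)².
Expand and rearrange: u² - 11u + 28 = 0.
Solving gives u = 7 or u = 4.
Check each candidate in the original equation:
  u = 7: √(16) = 4, while u - 3 = 4 — valid.
  u = 4: √(1) = 1, while u - 3 = 1 — valid.

u = 4 or u = 7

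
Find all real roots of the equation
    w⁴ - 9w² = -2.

Let u = w². The equation becomes u² - 9u + 2 = 0.
By the quadratic formula, u = √(73)/2 + 9/2 or u = 9/2 - √(73)/2.
w² = √(73)/2 + 9/2 gives w = ±√(√(73)/2 + 9/2) ≈ ±2.9618.
w² = 9/2 - √(73)/2 gives w = ±√(9/2 - √(73)/2) ≈ ±0.4775.

w = -2.9618 or w = -0.4775 or w = 0.4775 or w = 2.9618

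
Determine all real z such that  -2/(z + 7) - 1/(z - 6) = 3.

z = -7.6833 or z = 5.6833

Multiply both sides by (z + 7)(z - 6):
-2(z - 6) - (z + 7) = 3(z + 7)(z - 6).
Expand and collect terms: 3z² + 6z - 131 = 0.
By the quadratic formula, z = (-6 ± √1608) / 6, so z ≈ 5.6833 or z ≈ -7.6833.
Neither value makes a denominator zero (z ≠ -7, z ≠ 6), so both are valid.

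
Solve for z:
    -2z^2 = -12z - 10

z = -0.7417 or z = 6.7417

Rearrange to standard form: -2z^2 + 12z + 10 = 0.
Discriminant: (12)^2 - 4*(-2)*10 = 224.
Quadratic formula: z = (-12 +/- sqrt(224)) / (-4).
So z = 3 - sqrt(14) ~= -0.7417 or z = 3 + sqrt(14) ~= 6.7417.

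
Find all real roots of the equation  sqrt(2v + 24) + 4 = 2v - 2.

v = 6

Isolate the radical: sqrt(2v + 24) = 2v - 6.
Square both sides: 2v + 24 = (2v - 6)^2.
Expand and rearrange: 4v^2 - 26v + 12 = 0.
Solving gives v = 6 or v = 0.5.
Check each candidate in the original equation:
  v = 6: sqrt(36) = 6, while 2v - 6 = 6 — valid.
  v = 0.5: sqrt(25) = 5, while 2v - 6 = -5 — extraneous.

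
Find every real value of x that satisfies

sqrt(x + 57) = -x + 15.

Square both sides: x + 57 = (-x + 15)^2.
Expand and rearrange: x^2 - 31x + 168 = 0.
Solving gives x = 24 or x = 7.
Check each candidate in the original equation:
  x = 24: sqrt(81) = 9, while -x + 15 = -9 — extraneous.
  x = 7: sqrt(64) = 8, while -x + 15 = 8 — valid.

x = 7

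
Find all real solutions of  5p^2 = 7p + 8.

Rearrange to standard form: 5p^2 - 7p - 8 = 0.
Discriminant: (-7)^2 - 4*5*(-8) = 209.
Quadratic formula: p = (7 +/- sqrt(209)) / 10.
So p = 7/10 + sqrt(209)/10 ~= 2.1457 or p = 7/10 - sqrt(209)/10 ~= -0.7457.

p = -0.7457 or p = 2.1457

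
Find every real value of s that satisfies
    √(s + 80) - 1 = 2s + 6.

s = 1

Isolate the radical: √(s + 80) = 2s + 7.
Square both sides: s + 80 = (2s + 7)².
Expand and rearrange: 4s² + 27s - 31 = 0.
Solving gives s = 1 or s = -7.75.
Check each candidate in the original equation:
  s = 1: √(81) = 9, while 2s + 7 = 9 — valid.
  s = -7.75: √(72.25) = 8.5, while 2s + 7 = -8.5 — extraneous.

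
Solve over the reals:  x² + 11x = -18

x = -9 or x = -2

Bring every term to one side: x² + 11x + 18 = 0.
Factor: (x + 9)(x + 2) = 0.
So x = -9 or x = -2.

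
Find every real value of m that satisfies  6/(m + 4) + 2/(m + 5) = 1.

Multiply both sides by (m + 4)(m + 5):
6(m + 5) + 2(m + 4) = (m + 4)(m + 5).
Expand and collect terms: m² + m - 18 = 0.
By the quadratic formula, m = (-1 ± √73) / 2, so m ≈ 3.772 or m ≈ -4.772.
Neither value makes a denominator zero (m ≠ -4, m ≠ -5), so both are valid.

m = -4.772 or m = 3.772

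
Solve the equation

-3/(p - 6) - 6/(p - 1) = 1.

p = -6.831 or p = 4.831

Multiply both sides by (p - 6)(p - 1):
-3(p - 1) - 6(p - 6) = (p - 6)(p - 1).
Expand and collect terms: p^2 + 2p - 33 = 0.
By the quadratic formula, p = (-2 +/- sqrt(136)) / 2, so p ~= 4.831 or p ~= -6.831.
Neither value makes a denominator zero (p != 6, p != 1), so both are valid.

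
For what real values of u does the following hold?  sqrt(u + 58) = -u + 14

u = 6

Square both sides: u + 58 = (-u + 14)^2.
Expand and rearrange: u^2 - 29u + 138 = 0.
Solving gives u = 23 or u = 6.
Check each candidate in the original equation:
  u = 23: sqrt(81) = 9, while -u + 14 = -9 — extraneous.
  u = 6: sqrt(64) = 8, while -u + 14 = 8 — valid.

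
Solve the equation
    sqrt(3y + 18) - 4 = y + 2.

y = -6 or y = -3

Isolate the radical: sqrt(3y + 18) = y + 6.
Square both sides: 3y + 18 = (y + 6)^2.
Expand and rearrange: y^2 + 9y + 18 = 0.
Solving gives y = -3 or y = -6.
Check each candidate in the original equation:
  y = -3: sqrt(9) = 3, while y + 6 = 3 — valid.
  y = -6: sqrt(0) = 0, while y + 6 = 0 — valid.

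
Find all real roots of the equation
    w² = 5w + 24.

w = -3 or w = 8

Bring every term to one side: w² - 5w - 24 = 0.
Factor: (w + 3)(w - 8) = 0.
So w = -3 or w = 8.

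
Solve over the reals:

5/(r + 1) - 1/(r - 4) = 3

r = 0.865 or r = 3.4684

Multiply both sides by (r + 1)(r - 4):
5(r - 4) - (r + 1) = 3(r + 1)(r - 4).
Expand and collect terms: 3r^2 - 13r + 9 = 0.
By the quadratic formula, r = (13 +/- sqrt(61)) / 6, so r ~= 3.4684 or r ~= 0.865.
Neither value makes a denominator zero (r != -1, r != 4), so both are valid.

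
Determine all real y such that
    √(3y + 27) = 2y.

Square both sides: 3y + 27 = (2y)².
Expand and rearrange: 4y² - 3y - 27 = 0.
Solving gives y = 3 or y = -2.25.
Check each candidate in the original equation:
  y = 3: √(36) = 6, while 2y = 6 — valid.
  y = -2.25: √(20.25) = 4.5, while 2y = -4.5 — extraneous.

y = 3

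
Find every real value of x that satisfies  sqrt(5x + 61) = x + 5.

Square both sides: 5x + 61 = (x + 5)^2.
Expand and rearrange: x^2 + 5x - 36 = 0.
Solving gives x = 4 or x = -9.
Check each candidate in the original equation:
  x = 4: sqrt(81) = 9, while x + 5 = 9 — valid.
  x = -9: sqrt(16) = 4, while x + 5 = -4 — extraneous.

x = 4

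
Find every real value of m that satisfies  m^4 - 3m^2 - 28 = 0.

m = -2.6458 or m = 2.6458

Let u = m^2. The equation becomes u^2 - 3u - 28 = 0.
Factor: (u - 7)(u + 4) = 0, so u = 7 or u = -4.
m^2 = 7 gives m = +/-sqrt(7) ~= +/-2.6458.
m^2 = -4 < 0 has no real solution.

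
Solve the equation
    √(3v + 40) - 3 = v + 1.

Isolate the radical: √(3v + 40) = v + 4.
Square both sides: 3v + 40 = (v + 4)².
Expand and rearrange: v² + 5v - 24 = 0.
Solving gives v = 3 or v = -8.
Check each candidate in the original equation:
  v = 3: √(49) = 7, while v + 4 = 7 — valid.
  v = -8: √(16) = 4, while v + 4 = -4 — extraneous.

v = 3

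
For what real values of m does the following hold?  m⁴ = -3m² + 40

m = -2.2361 or m = 2.2361

Let u = m². The equation becomes u² + 3u - 40 = 0.
Factor: (u - 5)(u + 8) = 0, so u = 5 or u = -8.
m² = 5 gives m = ±√(5) ≈ ±2.2361.
m² = -8 < 0 has no real solution.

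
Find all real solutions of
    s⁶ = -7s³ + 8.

Let u = s³. The equation becomes u² + 7u - 8 = 0.
Factor: (u + 8)(u - 1) = 0, so u = -8 or u = 1.
s³ = -8 gives s = -2.
s³ = 1 gives s = 1.

s = -2 or s = 1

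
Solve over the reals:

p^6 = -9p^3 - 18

p = -1.8171 or p = -1.4422

Let u = p^3. The equation becomes u^2 + 9u + 18 = 0.
Factor: (u + 3)(u + 6) = 0, so u = -3 or u = -6.
p^3 = -3 gives p = -(3)^(1/3) ~= -1.4422.
p^3 = -6 gives p = -(6)^(1/3) ~= -1.8171.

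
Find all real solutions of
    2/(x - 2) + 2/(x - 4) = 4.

Multiply both sides by (x - 2)(x - 4):
2(x - 4) + 2(x - 2) = 4(x - 2)(x - 4).
Expand and collect terms: 4x² - 28x + 44 = 0.
By the quadratic formula, x = (28 ± √80) / 8, so x ≈ 4.618 or x ≈ 2.382.
Neither value makes a denominator zero (x ≠ 2, x ≠ 4), so both are valid.

x = 2.382 or x = 4.618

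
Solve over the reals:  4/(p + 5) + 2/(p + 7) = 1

Multiply both sides by (p + 5)(p + 7):
4(p + 7) + 2(p + 5) = (p + 5)(p + 7).
Expand and collect terms: p^2 + 6p - 3 = 0.
By the quadratic formula, p = (-6 +/- sqrt(48)) / 2, so p ~= 0.4641 or p ~= -6.4641.
Neither value makes a denominator zero (p != -5, p != -7), so both are valid.

p = -6.4641 or p = 0.4641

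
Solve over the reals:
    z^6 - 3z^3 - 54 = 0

Let u = z^3. The equation becomes u^2 - 3u - 54 = 0.
Factor: (u - 9)(u + 6) = 0, so u = 9 or u = -6.
z^3 = 9 gives z = (9)^(1/3) ~= 2.0801.
z^3 = -6 gives z = -(6)^(1/3) ~= -1.8171.

z = -1.8171 or z = 2.0801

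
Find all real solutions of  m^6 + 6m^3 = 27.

Let u = m^3. The equation becomes u^2 + 6u - 27 = 0.
Factor: (u + 9)(u - 3) = 0, so u = -9 or u = 3.
m^3 = -9 gives m = -(9)^(1/3) ~= -2.0801.
m^3 = 3 gives m = (3)^(1/3) ~= 1.4422.

m = -2.0801 or m = 1.4422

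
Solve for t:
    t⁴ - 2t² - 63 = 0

t = -3 or t = 3

Let u = t². The equation becomes u² - 2u - 63 = 0.
Factor: (u - 9)(u + 7) = 0, so u = 9 or u = -7.
t² = 9 gives t = ±3.
t² = -7 < 0 has no real solution.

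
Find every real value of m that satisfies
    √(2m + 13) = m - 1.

m = 6

Square both sides: 2m + 13 = (m - 1)².
Expand and rearrange: m² - 4m - 12 = 0.
Solving gives m = 6 or m = -2.
Check each candidate in the original equation:
  m = 6: √(25) = 5, while m - 1 = 5 — valid.
  m = -2: √(9) = 3, while m - 1 = -3 — extraneous.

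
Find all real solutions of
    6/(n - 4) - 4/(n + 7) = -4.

Multiply both sides by (n - 4)(n + 7):
6(n + 7) - 4(n - 4) = -4(n - 4)(n + 7).
Expand and collect terms: -4n² - 14n + 54 = 0.
By the quadratic formula, n = (14 ± √1060) / -8, so n ≈ -5.8197 or n ≈ 2.3197.
Neither value makes a denominator zero (n ≠ 4, n ≠ -7), so both are valid.

n = -5.8197 or n = 2.3197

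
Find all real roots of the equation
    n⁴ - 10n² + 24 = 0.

Let u = n². The equation becomes u² - 10u + 24 = 0.
Factor: (u - 4)(u - 6) = 0, so u = 4 or u = 6.
n² = 4 gives n = ±2.
n² = 6 gives n = ±√(6) ≈ ±2.4495.

n = -2.4495 or n = -2 or n = 2 or n = 2.4495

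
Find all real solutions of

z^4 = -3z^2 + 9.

z = -1.3617 or z = 1.3617

Let u = z^2. The equation becomes u^2 + 3u - 9 = 0.
By the quadratic formula, u = -3/2 + 3*sqrt(5)/2 or u = -3*sqrt(5)/2 - 3/2.
z^2 = -3/2 + 3*sqrt(5)/2 gives z = +/-sqrt(-3/2 + 3*sqrt(5)/2) ~= +/-1.3617.
z^2 = -3*sqrt(5)/2 - 3/2 < 0 has no real solution.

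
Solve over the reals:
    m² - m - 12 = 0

m = -3 or m = 4

Factor: (m - 4)(m + 3) = 0.
So m = 4 or m = -3.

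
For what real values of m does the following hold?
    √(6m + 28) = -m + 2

Square both sides: 6m + 28 = (-m + 2)².
Expand and rearrange: m² - 10m - 24 = 0.
Solving gives m = 12 or m = -2.
Check each candidate in the original equation:
  m = 12: √(100) = 10, while -m + 2 = -10 — extraneous.
  m = -2: √(16) = 4, while -m + 2 = 4 — valid.

m = -2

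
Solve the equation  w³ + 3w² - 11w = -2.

w = -5.1926 or w = 0.1926 or w = 2

Rearrange: w³ + 3w² - 11w + 2 = 0.
Possible rational roots are divisors of 2. Testing w = 2 gives 0, so (w - 2) is a factor.
Divide: w³ + 3w² - 11w + 2 = (w - 2)(w² + 5w - 1).
Apply the quadratic formula to w² + 5w - 1 = 0: w = (-5 ± √29)/2, i.e. w ≈ 0.1926 or w ≈ -5.1926.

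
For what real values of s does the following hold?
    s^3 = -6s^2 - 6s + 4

s = -4.4495 or s = -2 or s = 0.4495

Rearrange: s^3 + 6s^2 + 6s - 4 = 0.
Possible rational roots are divisors of -4. Testing s = -2 gives 0, so (s + 2) is a factor.
Divide: s^3 + 6s^2 + 6s - 4 = (s + 2)(s^2 + 4s - 2).
Apply the quadratic formula to s^2 + 4s - 2 = 0: s = (-4 +/- sqrt(24))/2, i.e. s ~= 0.4495 or s ~= -4.4495.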